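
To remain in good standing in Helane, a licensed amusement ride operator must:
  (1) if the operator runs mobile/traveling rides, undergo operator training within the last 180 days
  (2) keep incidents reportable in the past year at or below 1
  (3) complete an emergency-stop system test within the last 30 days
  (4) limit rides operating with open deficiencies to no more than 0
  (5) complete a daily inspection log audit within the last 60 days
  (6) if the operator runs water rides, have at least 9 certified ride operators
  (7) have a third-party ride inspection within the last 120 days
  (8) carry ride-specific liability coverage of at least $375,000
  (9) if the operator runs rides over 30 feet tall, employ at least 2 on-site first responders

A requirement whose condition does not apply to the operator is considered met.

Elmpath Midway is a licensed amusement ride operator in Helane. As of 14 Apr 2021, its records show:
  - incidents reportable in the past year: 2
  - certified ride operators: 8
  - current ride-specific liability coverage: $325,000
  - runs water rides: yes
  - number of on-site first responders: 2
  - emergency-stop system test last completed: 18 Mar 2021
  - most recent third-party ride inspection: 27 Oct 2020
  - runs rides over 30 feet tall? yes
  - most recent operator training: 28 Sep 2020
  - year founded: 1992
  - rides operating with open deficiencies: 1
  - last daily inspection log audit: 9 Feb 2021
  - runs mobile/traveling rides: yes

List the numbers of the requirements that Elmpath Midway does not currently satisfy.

1, 2, 4, 5, 6, 7, 8

1. condition 'runs mobile/traveling rides' holds; operator training 198 days ago vs limit 180 → not met
2. incidents reportable in the past year 2 > 1 → not met
3. emergency-stop system test 27 days ago vs limit 30 → met
4. rides operating with open deficiencies 1 > 0 → not met
5. daily inspection log audit 64 days ago vs limit 60 → not met
6. condition 'runs water rides' holds; certified ride operators 8 < 9 → not met
7. third-party ride inspection 169 days ago vs limit 120 → not met
8. ride-specific liability coverage $325,000 < $375,000 → not met
9. condition 'runs rides over 30 feet tall' holds; on-site first responders 2 ≥ 2 → met
Not met: 1, 2, 4, 5, 6, 7, 8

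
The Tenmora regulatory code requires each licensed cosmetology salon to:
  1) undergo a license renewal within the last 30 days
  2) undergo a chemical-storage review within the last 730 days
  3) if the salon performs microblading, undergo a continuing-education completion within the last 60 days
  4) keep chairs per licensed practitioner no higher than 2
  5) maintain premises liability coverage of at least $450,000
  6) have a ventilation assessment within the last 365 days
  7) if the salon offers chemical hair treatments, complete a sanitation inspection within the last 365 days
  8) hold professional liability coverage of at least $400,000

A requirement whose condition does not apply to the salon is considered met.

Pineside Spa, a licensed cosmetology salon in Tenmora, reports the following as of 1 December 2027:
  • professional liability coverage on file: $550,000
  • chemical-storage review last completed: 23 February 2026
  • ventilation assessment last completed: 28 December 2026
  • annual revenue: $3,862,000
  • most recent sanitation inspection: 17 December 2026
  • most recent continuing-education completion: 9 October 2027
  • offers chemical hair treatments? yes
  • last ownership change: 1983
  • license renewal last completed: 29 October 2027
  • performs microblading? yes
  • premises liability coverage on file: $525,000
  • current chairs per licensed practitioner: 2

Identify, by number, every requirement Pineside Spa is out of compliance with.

1

1. license renewal 33 days ago vs limit 30 → not met
2. chemical-storage review 646 days ago vs limit 730 → met
3. condition 'performs microblading' holds; continuing-education completion 53 days ago vs limit 60 → met
4. chairs per licensed practitioner 2 ≤ 2 → met
5. premises liability coverage $525,000 ≥ $450,000 → met
6. ventilation assessment 338 days ago vs limit 365 → met
7. condition 'offers chemical hair treatments' holds; sanitation inspection 349 days ago vs limit 365 → met
8. professional liability coverage $550,000 ≥ $400,000 → met
Not met: 1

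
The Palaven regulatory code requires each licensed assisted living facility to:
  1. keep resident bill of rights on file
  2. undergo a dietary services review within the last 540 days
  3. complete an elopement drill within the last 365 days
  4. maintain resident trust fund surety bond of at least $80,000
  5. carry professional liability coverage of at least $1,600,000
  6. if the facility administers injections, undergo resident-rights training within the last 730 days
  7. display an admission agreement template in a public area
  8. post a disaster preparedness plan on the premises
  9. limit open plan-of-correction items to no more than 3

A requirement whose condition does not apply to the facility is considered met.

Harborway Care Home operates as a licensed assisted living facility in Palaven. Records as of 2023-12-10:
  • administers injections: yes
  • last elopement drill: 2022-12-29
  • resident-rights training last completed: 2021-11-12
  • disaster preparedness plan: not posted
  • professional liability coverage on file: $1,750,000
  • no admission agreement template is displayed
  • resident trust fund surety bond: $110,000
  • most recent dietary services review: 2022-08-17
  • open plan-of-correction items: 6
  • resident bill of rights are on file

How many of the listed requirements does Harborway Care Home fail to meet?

1. resident bill of rights present → met
2. dietary services review 480 days ago vs limit 540 → met
3. elopement drill 346 days ago vs limit 365 → met
4. resident trust fund surety bond $110,000 ≥ $80,000 → met
5. professional liability coverage $1,750,000 ≥ $1,600,000 → met
6. condition 'administers injections' holds; resident-rights training 758 days ago vs limit 730 → not met
7. admission agreement template absent → not met
8. disaster preparedness plan absent → not met
9. open plan-of-correction items 6 > 3 → not met
Not met: 4 of 9

4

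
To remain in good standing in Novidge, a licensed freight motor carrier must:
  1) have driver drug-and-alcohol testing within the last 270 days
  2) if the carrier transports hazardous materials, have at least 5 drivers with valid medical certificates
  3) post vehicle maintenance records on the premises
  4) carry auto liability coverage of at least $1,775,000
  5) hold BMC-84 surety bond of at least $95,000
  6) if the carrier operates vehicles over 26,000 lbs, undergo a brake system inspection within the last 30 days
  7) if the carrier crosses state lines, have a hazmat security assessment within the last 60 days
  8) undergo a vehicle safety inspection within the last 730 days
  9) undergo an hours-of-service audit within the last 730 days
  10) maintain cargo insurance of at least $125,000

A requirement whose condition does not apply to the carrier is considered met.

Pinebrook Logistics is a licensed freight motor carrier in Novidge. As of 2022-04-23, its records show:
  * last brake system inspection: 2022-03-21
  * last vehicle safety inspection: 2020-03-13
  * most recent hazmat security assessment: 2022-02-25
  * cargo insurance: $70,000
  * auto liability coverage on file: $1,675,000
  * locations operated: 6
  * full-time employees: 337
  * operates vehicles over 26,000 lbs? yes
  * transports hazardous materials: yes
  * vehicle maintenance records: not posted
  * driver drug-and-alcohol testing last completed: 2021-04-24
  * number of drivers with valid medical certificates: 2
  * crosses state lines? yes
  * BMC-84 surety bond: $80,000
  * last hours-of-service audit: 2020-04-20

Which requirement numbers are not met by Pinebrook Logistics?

1, 2, 3, 4, 5, 6, 8, 9, 10

1. driver drug-and-alcohol testing 364 days ago vs limit 270 → not met
2. condition 'transports hazardous materials' holds; drivers with valid medical certificates 2 < 5 → not met
3. vehicle maintenance records absent → not met
4. auto liability coverage $1,675,000 < $1,775,000 → not met
5. BMC-84 surety bond $80,000 < $95,000 → not met
6. condition 'operates vehicles over 26,000 lbs' holds; brake system inspection 33 days ago vs limit 30 → not met
7. condition 'crosses state lines' holds; hazmat security assessment 57 days ago vs limit 60 → met
8. vehicle safety inspection 771 days ago vs limit 730 → not met
9. hours-of-service audit 733 days ago vs limit 730 → not met
10. cargo insurance $70,000 < $125,000 → not met
Not met: 1, 2, 3, 4, 5, 6, 8, 9, 10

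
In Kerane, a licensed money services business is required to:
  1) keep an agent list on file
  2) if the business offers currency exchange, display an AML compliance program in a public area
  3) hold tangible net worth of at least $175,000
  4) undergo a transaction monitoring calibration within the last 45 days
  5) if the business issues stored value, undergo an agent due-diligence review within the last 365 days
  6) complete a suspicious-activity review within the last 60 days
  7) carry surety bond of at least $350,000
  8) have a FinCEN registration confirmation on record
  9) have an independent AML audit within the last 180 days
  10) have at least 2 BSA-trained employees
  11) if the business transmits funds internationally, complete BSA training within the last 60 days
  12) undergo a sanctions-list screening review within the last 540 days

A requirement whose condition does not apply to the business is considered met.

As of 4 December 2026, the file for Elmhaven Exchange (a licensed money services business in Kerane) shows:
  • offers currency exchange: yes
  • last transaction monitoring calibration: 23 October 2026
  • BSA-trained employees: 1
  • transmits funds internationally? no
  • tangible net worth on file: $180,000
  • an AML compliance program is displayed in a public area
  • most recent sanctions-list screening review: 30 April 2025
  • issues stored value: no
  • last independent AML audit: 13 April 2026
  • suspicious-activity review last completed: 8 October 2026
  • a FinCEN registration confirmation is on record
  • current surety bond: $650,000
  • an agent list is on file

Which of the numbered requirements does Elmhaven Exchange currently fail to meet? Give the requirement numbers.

1. agent list present → met
2. condition 'offers currency exchange' holds; AML compliance program present → met
3. tangible net worth $180,000 ≥ $175,000 → met
4. transaction monitoring calibration 42 days ago vs limit 45 → met
5. condition 'issues stored value' does not hold → requirement n/a → met
6. suspicious-activity review 57 days ago vs limit 60 → met
7. surety bond $650,000 ≥ $350,000 → met
8. FinCEN registration confirmation present → met
9. independent AML audit 235 days ago vs limit 180 → not met
10. BSA-trained employees 1 < 2 → not met
11. condition 'transmits funds internationally' does not hold → requirement n/a → met
12. sanctions-list screening review 583 days ago vs limit 540 → not met
Not met: 9, 10, 12

9, 10, 12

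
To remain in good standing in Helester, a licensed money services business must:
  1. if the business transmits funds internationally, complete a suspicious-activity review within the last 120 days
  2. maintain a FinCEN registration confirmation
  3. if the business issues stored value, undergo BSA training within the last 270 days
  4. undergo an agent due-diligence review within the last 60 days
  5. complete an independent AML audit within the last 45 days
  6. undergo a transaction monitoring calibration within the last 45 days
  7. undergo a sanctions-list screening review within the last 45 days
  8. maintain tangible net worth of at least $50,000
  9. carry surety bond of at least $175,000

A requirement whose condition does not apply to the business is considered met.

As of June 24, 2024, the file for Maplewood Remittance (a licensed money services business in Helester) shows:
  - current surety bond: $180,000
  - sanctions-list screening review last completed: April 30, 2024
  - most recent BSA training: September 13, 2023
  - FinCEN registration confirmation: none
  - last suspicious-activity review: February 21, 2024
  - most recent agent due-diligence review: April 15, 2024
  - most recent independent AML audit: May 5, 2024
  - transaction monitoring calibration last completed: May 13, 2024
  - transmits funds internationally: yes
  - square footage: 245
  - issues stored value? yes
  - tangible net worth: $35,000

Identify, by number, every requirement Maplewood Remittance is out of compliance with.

1, 2, 3, 4, 5, 7, 8

1. condition 'transmits funds internationally' holds; suspicious-activity review 124 days ago vs limit 120 → not met
2. FinCEN registration confirmation absent → not met
3. condition 'issues stored value' holds; BSA training 285 days ago vs limit 270 → not met
4. agent due-diligence review 70 days ago vs limit 60 → not met
5. independent AML audit 50 days ago vs limit 45 → not met
6. transaction monitoring calibration 42 days ago vs limit 45 → met
7. sanctions-list screening review 55 days ago vs limit 45 → not met
8. tangible net worth $35,000 < $50,000 → not met
9. surety bond $180,000 ≥ $175,000 → met
Not met: 1, 2, 3, 4, 5, 7, 8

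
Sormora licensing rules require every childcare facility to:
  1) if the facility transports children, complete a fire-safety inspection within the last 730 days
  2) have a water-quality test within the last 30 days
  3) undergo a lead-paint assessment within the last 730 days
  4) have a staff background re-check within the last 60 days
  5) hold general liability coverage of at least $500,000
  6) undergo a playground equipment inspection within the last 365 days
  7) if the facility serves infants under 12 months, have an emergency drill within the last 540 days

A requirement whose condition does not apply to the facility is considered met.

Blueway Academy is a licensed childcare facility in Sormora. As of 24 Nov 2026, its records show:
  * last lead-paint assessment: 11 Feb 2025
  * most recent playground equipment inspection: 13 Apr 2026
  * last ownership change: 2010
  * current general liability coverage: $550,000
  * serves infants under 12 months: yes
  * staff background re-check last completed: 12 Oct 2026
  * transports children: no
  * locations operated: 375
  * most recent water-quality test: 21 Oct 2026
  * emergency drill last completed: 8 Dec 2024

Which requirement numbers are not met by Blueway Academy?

2, 7

1. condition 'transports children' does not hold → requirement n/a → met
2. water-quality test 34 days ago vs limit 30 → not met
3. lead-paint assessment 651 days ago vs limit 730 → met
4. staff background re-check 43 days ago vs limit 60 → met
5. general liability coverage $550,000 ≥ $500,000 → met
6. playground equipment inspection 225 days ago vs limit 365 → met
7. condition 'serves infants under 12 months' holds; emergency drill 716 days ago vs limit 540 → not met
Not met: 2, 7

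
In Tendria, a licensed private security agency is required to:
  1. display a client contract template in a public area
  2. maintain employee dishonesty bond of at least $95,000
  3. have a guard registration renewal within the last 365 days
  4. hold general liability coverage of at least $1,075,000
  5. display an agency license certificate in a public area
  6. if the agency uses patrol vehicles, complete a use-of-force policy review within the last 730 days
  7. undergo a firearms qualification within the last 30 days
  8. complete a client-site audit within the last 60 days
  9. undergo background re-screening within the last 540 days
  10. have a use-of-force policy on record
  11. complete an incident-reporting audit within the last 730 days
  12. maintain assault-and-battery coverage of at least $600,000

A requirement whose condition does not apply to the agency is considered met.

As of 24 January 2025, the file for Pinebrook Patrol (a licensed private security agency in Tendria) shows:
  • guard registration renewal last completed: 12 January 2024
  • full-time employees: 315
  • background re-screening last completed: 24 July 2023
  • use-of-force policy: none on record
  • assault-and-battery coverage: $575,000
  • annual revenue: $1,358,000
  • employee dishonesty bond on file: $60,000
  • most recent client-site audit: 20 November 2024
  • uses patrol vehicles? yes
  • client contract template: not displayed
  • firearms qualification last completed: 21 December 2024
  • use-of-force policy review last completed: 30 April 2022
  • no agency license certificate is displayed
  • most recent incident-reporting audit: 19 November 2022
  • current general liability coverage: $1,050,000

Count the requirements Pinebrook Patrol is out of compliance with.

1. client contract template absent → not met
2. employee dishonesty bond $60,000 < $95,000 → not met
3. guard registration renewal 378 days ago vs limit 365 → not met
4. general liability coverage $1,050,000 < $1,075,000 → not met
5. agency license certificate absent → not met
6. condition 'uses patrol vehicles' holds; use-of-force policy review 1000 days ago vs limit 730 → not met
7. firearms qualification 34 days ago vs limit 30 → not met
8. client-site audit 65 days ago vs limit 60 → not met
9. background re-screening 550 days ago vs limit 540 → not met
10. use-of-force policy absent → not met
11. incident-reporting audit 797 days ago vs limit 730 → not met
12. assault-and-battery coverage $575,000 < $600,000 → not met
Not met: 12 of 12

12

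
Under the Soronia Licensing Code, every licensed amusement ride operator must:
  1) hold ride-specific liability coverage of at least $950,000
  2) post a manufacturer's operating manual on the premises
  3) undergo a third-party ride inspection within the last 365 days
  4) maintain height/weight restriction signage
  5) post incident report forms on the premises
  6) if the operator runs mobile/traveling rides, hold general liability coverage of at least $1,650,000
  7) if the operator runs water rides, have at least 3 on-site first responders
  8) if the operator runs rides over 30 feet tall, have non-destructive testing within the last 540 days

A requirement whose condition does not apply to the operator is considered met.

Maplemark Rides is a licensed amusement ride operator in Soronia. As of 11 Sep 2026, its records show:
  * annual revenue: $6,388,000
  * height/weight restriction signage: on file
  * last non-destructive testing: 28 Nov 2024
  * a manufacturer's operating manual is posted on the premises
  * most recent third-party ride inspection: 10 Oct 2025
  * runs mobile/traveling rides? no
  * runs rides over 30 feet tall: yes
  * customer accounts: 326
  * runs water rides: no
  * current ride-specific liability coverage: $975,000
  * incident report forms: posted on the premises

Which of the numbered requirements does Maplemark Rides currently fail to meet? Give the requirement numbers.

1. ride-specific liability coverage $975,000 ≥ $950,000 → met
2. manufacturer's operating manual present → met
3. third-party ride inspection 336 days ago vs limit 365 → met
4. height/weight restriction signage present → met
5. incident report forms present → met
6. condition 'runs mobile/traveling rides' does not hold → requirement n/a → met
7. condition 'runs water rides' does not hold → requirement n/a → met
8. condition 'runs rides over 30 feet tall' holds; non-destructive testing 652 days ago vs limit 540 → not met
Not met: 8

8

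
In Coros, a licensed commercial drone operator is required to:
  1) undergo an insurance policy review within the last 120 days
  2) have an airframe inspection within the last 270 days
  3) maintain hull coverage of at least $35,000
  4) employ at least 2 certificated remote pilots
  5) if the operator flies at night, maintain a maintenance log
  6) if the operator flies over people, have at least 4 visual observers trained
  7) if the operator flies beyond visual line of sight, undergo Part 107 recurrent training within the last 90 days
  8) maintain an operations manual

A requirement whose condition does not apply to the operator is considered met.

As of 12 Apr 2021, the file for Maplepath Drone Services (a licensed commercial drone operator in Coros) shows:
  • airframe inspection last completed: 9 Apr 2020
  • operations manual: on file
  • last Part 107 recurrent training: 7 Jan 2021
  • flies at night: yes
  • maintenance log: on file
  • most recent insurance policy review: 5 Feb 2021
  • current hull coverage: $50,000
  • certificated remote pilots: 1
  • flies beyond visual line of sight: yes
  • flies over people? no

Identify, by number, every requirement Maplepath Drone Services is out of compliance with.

2, 4, 7

1. insurance policy review 66 days ago vs limit 120 → met
2. airframe inspection 368 days ago vs limit 270 → not met
3. hull coverage $50,000 ≥ $35,000 → met
4. certificated remote pilots 1 < 2 → not met
5. condition 'flies at night' holds; maintenance log present → met
6. condition 'flies over people' does not hold → requirement n/a → met
7. condition 'flies beyond visual line of sight' holds; Part 107 recurrent training 95 days ago vs limit 90 → not met
8. operations manual present → met
Not met: 2, 4, 7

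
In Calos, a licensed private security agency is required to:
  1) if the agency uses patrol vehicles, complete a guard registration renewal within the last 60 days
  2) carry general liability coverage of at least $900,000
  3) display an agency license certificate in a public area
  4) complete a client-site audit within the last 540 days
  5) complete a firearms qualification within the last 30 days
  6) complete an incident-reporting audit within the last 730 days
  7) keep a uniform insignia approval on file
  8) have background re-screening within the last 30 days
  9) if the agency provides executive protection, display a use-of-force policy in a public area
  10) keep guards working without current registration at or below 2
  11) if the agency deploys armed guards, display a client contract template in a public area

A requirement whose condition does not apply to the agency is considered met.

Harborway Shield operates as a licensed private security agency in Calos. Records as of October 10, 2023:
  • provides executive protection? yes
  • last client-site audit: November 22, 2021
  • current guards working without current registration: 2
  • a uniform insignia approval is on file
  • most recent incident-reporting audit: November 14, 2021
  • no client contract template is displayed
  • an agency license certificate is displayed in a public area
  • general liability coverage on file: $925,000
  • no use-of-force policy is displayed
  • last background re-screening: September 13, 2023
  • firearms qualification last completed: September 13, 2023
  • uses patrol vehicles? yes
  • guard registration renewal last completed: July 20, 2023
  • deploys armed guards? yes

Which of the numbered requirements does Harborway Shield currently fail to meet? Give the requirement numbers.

1, 4, 9, 11

1. condition 'uses patrol vehicles' holds; guard registration renewal 82 days ago vs limit 60 → not met
2. general liability coverage $925,000 ≥ $900,000 → met
3. agency license certificate present → met
4. client-site audit 687 days ago vs limit 540 → not met
5. firearms qualification 27 days ago vs limit 30 → met
6. incident-reporting audit 695 days ago vs limit 730 → met
7. uniform insignia approval present → met
8. background re-screening 27 days ago vs limit 30 → met
9. condition 'provides executive protection' holds; use-of-force policy absent → not met
10. guards working without current registration 2 ≤ 2 → met
11. condition 'deploys armed guards' holds; client contract template absent → not met
Not met: 1, 4, 9, 11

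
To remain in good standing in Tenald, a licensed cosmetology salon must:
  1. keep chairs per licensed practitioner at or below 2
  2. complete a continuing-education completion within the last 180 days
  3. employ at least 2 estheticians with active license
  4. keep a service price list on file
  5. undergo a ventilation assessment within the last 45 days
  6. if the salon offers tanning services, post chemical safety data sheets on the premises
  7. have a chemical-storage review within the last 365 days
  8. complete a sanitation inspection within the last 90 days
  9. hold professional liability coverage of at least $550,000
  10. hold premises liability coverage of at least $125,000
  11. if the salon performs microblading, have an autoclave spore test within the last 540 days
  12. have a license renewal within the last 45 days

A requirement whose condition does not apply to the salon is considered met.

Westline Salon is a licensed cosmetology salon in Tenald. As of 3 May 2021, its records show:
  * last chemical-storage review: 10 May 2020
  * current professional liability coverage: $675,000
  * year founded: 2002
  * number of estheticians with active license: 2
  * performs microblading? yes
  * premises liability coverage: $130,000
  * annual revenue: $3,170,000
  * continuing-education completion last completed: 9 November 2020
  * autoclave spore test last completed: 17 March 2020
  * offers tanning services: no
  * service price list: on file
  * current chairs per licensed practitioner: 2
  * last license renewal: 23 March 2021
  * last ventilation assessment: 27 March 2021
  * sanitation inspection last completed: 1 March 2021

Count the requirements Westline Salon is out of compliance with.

0

1. chairs per licensed practitioner 2 ≤ 2 → met
2. continuing-education completion 175 days ago vs limit 180 → met
3. estheticians with active license 2 ≥ 2 → met
4. service price list present → met
5. ventilation assessment 37 days ago vs limit 45 → met
6. condition 'offers tanning services' does not hold → requirement n/a → met
7. chemical-storage review 358 days ago vs limit 365 → met
8. sanitation inspection 63 days ago vs limit 90 → met
9. professional liability coverage $675,000 ≥ $550,000 → met
10. premises liability coverage $130,000 ≥ $125,000 → met
11. condition 'performs microblading' holds; autoclave spore test 412 days ago vs limit 540 → met
12. license renewal 41 days ago vs limit 45 → met
Not met: 0 of 12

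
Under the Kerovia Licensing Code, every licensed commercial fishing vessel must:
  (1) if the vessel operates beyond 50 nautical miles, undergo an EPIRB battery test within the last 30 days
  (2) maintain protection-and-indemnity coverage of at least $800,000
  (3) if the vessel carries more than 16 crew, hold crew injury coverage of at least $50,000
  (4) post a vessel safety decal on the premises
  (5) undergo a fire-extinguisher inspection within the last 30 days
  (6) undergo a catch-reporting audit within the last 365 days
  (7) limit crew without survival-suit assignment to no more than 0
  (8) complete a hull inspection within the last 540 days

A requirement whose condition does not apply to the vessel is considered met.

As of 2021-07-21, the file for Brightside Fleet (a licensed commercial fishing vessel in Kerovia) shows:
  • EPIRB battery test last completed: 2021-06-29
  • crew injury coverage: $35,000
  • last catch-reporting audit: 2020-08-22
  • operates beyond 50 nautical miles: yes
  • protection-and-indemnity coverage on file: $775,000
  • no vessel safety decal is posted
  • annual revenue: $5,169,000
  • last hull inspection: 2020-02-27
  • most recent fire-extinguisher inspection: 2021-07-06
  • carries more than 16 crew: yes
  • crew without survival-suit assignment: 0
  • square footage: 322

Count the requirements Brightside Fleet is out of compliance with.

3

1. condition 'operates beyond 50 nautical miles' holds; EPIRB battery test 22 days ago vs limit 30 → met
2. protection-and-indemnity coverage $775,000 < $800,000 → not met
3. condition 'carries more than 16 crew' holds; crew injury coverage $35,000 < $50,000 → not met
4. vessel safety decal absent → not met
5. fire-extinguisher inspection 15 days ago vs limit 30 → met
6. catch-reporting audit 333 days ago vs limit 365 → met
7. crew without survival-suit assignment 0 ≤ 0 → met
8. hull inspection 510 days ago vs limit 540 → met
Not met: 3 of 8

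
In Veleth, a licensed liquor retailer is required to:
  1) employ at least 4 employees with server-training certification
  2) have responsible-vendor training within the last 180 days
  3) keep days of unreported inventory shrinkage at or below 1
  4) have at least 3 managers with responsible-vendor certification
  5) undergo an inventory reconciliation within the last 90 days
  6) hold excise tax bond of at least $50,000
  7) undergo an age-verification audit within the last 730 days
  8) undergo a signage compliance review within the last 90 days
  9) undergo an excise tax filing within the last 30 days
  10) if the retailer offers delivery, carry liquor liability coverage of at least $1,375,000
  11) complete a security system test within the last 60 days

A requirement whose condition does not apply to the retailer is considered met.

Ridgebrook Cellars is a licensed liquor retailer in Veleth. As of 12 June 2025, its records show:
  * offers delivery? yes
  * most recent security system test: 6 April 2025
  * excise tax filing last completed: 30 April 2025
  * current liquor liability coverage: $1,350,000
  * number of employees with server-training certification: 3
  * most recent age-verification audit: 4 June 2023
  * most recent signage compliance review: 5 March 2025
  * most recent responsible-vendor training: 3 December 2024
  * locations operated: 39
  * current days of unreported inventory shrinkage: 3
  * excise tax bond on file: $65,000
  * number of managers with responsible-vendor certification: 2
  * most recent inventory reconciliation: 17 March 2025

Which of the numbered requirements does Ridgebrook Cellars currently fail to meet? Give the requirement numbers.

1, 2, 3, 4, 7, 8, 9, 10, 11

1. employees with server-training certification 3 < 4 → not met
2. responsible-vendor training 191 days ago vs limit 180 → not met
3. days of unreported inventory shrinkage 3 > 1 → not met
4. managers with responsible-vendor certification 2 < 3 → not met
5. inventory reconciliation 87 days ago vs limit 90 → met
6. excise tax bond $65,000 ≥ $50,000 → met
7. age-verification audit 739 days ago vs limit 730 → not met
8. signage compliance review 99 days ago vs limit 90 → not met
9. excise tax filing 43 days ago vs limit 30 → not met
10. condition 'offers delivery' holds; liquor liability coverage $1,350,000 < $1,375,000 → not met
11. security system test 67 days ago vs limit 60 → not met
Not met: 1, 2, 3, 4, 7, 8, 9, 10, 11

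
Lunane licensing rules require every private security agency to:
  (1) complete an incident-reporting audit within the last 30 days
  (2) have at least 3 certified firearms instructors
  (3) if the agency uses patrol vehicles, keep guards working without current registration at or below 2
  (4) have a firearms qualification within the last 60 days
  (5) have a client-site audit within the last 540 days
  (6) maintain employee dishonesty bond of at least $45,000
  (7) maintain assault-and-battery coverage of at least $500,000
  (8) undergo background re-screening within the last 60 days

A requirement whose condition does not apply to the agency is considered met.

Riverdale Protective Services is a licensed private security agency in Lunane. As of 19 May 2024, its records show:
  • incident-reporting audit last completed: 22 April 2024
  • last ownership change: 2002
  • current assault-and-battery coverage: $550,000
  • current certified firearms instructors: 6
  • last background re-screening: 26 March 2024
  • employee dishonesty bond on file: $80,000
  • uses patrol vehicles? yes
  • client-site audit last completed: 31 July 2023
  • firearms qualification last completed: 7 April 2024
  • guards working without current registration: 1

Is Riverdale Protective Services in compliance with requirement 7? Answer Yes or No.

Yes

7. assault-and-battery coverage $550,000 ≥ $500,000 → met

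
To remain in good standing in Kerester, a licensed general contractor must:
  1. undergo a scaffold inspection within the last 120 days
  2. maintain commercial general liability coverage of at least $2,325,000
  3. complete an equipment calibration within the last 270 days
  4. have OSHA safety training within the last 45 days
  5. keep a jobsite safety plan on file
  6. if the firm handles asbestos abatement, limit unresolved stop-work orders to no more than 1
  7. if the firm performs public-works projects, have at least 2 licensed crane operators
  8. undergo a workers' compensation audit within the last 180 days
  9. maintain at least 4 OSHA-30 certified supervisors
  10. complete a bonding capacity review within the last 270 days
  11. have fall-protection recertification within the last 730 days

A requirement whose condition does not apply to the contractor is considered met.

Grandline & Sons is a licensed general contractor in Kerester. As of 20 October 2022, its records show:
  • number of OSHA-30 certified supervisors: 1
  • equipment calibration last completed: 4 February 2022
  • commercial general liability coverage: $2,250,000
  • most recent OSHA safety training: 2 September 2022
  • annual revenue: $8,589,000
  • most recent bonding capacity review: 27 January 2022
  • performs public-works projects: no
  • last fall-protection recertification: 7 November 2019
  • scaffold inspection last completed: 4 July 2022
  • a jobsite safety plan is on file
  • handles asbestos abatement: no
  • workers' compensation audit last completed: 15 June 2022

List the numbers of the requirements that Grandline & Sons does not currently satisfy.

1. scaffold inspection 108 days ago vs limit 120 → met
2. commercial general liability coverage $2,250,000 < $2,325,000 → not met
3. equipment calibration 258 days ago vs limit 270 → met
4. OSHA safety training 48 days ago vs limit 45 → not met
5. jobsite safety plan present → met
6. condition 'handles asbestos abatement' does not hold → requirement n/a → met
7. condition 'performs public-works projects' does not hold → requirement n/a → met
8. workers' compensation audit 127 days ago vs limit 180 → met
9. OSHA-30 certified supervisors 1 < 4 → not met
10. bonding capacity review 266 days ago vs limit 270 → met
11. fall-protection recertification 1078 days ago vs limit 730 → not met
Not met: 2, 4, 9, 11

2, 4, 9, 11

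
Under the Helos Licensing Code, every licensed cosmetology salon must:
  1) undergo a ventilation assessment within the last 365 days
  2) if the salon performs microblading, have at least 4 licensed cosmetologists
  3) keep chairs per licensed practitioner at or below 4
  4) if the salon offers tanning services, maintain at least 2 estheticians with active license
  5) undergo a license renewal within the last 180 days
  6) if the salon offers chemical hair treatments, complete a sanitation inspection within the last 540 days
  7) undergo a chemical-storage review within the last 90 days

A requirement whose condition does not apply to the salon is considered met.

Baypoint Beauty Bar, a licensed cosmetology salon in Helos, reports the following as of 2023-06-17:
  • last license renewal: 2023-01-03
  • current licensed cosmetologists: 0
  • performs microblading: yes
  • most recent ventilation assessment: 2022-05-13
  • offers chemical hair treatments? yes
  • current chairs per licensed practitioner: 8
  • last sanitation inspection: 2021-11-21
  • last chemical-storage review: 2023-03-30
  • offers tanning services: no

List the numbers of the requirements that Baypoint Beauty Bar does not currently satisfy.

1, 2, 3, 6

1. ventilation assessment 400 days ago vs limit 365 → not met
2. condition 'performs microblading' holds; licensed cosmetologists 0 < 4 → not met
3. chairs per licensed practitioner 8 > 4 → not met
4. condition 'offers tanning services' does not hold → requirement n/a → met
5. license renewal 165 days ago vs limit 180 → met
6. condition 'offers chemical hair treatments' holds; sanitation inspection 573 days ago vs limit 540 → not met
7. chemical-storage review 79 days ago vs limit 90 → met
Not met: 1, 2, 3, 6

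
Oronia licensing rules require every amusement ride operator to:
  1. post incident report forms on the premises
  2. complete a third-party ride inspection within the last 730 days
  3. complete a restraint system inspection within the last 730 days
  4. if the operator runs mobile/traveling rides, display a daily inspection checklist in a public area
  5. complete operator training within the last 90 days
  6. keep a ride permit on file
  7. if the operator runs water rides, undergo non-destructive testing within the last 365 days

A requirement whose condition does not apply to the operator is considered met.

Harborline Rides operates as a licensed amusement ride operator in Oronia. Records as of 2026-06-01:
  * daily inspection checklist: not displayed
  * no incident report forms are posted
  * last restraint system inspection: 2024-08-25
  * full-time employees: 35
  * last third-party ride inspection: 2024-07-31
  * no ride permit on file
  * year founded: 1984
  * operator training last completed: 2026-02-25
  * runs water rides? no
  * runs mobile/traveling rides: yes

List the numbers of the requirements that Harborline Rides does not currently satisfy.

1, 4, 5, 6

1. incident report forms absent → not met
2. third-party ride inspection 670 days ago vs limit 730 → met
3. restraint system inspection 645 days ago vs limit 730 → met
4. condition 'runs mobile/traveling rides' holds; daily inspection checklist absent → not met
5. operator training 96 days ago vs limit 90 → not met
6. ride permit absent → not met
7. condition 'runs water rides' does not hold → requirement n/a → met
Not met: 1, 4, 5, 6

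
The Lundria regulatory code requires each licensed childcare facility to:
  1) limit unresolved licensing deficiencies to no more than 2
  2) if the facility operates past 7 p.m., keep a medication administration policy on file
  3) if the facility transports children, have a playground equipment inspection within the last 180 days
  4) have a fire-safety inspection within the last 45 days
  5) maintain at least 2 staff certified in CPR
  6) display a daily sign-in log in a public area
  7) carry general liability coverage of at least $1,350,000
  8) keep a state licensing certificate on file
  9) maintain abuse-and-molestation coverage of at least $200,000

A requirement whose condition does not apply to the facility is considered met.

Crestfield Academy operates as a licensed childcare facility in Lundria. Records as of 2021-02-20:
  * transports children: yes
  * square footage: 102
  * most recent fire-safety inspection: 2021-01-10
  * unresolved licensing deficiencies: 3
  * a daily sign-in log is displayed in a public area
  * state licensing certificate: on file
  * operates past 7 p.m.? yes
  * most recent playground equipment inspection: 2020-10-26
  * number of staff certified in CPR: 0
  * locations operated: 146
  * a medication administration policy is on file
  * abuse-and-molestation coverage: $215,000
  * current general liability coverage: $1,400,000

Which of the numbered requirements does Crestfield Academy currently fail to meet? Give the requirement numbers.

1, 5

1. unresolved licensing deficiencies 3 > 2 → not met
2. condition 'operates past 7 p.m.' holds; medication administration policy present → met
3. condition 'transports children' holds; playground equipment inspection 117 days ago vs limit 180 → met
4. fire-safety inspection 41 days ago vs limit 45 → met
5. staff certified in CPR 0 < 2 → not met
6. daily sign-in log present → met
7. general liability coverage $1,400,000 ≥ $1,350,000 → met
8. state licensing certificate present → met
9. abuse-and-molestation coverage $215,000 ≥ $200,000 → met
Not met: 1, 5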